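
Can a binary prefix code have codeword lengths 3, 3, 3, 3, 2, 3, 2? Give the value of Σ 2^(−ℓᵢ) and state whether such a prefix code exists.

With common denominator 2^3 = 8: Σ 2^(−ℓᵢ) = 1/8 + 1/8 + 1/8 + 1/8 + 2/8 + 1/8 + 2/8 = 9/8 = 1.125.
Kraft's inequality requires Σ ≤ 1; here Σ = 1.125 > 1, so no such prefix code exists.

1.125; no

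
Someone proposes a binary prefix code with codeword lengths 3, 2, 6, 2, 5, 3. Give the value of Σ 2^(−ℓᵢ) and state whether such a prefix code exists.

0.796875; yes

With common denominator 2^6 = 64: Σ 2^(−ℓᵢ) = 8/64 + 16/64 + 1/64 + 16/64 + 2/64 + 8/64 = 51/64 = 0.796875.
Kraft's inequality requires Σ ≤ 1; here Σ = 0.796875 ≤ 1, so such a prefix code exists.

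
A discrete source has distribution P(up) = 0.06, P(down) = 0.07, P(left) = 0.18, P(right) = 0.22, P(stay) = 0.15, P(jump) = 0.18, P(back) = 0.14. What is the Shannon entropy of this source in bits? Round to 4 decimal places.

2.6909 bits

H = −Σ pᵢ log₂ pᵢ.
−0.06·log₂(0.06) = 0.2435
−0.07·log₂(0.07) = 0.2686
−0.18·log₂(0.18) = 0.4453
−0.22·log₂(0.22) = 0.4806
−0.15·log₂(0.15) = 0.4105
−0.18·log₂(0.18) = 0.4453
−0.14·log₂(0.14) = 0.3971
Sum ≈ 2.6909 → 2.6909 bits.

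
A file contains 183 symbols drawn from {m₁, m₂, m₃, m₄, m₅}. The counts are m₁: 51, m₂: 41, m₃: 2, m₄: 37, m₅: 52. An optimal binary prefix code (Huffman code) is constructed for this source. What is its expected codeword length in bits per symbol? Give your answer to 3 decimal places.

Probabilities are the counts divided by 183.
Repeatedly combine the two least-probable nodes; the expected code length is the sum of the merged weights.
merge 2/183 + 37/183 → 13/61
merge 13/61 + 41/183 → 80/183
merge 17/61 + 52/183 → 103/183
merge 80/183 + 103/183 → 1
L = 13/61 + 80/183 + 103/183 + 1 = 135/61 ≈ 2.213 bits/symbol.

2.213 bits/symbol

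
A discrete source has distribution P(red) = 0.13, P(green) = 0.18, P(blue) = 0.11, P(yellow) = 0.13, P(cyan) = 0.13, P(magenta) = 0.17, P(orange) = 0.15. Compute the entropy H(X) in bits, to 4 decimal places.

H = −Σ pᵢ log₂ pᵢ.
−0.13·log₂(0.13) = 0.3826
−0.18·log₂(0.18) = 0.4453
−0.11·log₂(0.11) = 0.3503
−0.13·log₂(0.13) = 0.3826
−0.13·log₂(0.13) = 0.3826
−0.17·log₂(0.17) = 0.4346
−0.15·log₂(0.15) = 0.4105
Sum ≈ 2.7887 → 2.7887 bits.

2.7887 bits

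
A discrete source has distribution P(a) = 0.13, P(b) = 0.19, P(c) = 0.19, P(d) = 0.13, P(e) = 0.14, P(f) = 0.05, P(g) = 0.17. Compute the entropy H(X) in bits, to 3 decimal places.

H = −Σ pᵢ log₂ pᵢ.
−0.13·log₂(0.13) = 0.3826
−0.19·log₂(0.19) = 0.4552
−0.19·log₂(0.19) = 0.4552
−0.13·log₂(0.13) = 0.3826
−0.14·log₂(0.14) = 0.3971
−0.05·log₂(0.05) = 0.2161
−0.17·log₂(0.17) = 0.4346
Sum ≈ 2.7235 → 2.724 bits.

2.724 bits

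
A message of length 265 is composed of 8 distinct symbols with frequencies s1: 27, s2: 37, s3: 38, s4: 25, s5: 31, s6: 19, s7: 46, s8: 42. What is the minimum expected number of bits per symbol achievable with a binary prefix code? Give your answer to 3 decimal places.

Probabilities are the counts divided by 265.
Repeatedly combine the two least-probable nodes; the expected code length is the sum of the merged weights.
merge 19/265 + 5/53 → 44/265
merge 27/265 + 31/265 → 58/265
merge 37/265 + 38/265 → 15/53
merge 42/265 + 44/265 → 86/265
merge 46/265 + 58/265 → 104/265
merge 15/53 + 86/265 → 161/265
merge 104/265 + 161/265 → 1
L = 44/265 + 58/265 + 15/53 + 86/265 + 104/265 + 161/265 + 1 = 793/265 ≈ 2.992 bits/symbol.

2.992 bits/symbol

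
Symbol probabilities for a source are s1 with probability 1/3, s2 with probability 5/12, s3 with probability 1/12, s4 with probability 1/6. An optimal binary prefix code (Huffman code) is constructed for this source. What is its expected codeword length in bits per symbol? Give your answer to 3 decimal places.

1.833 bits/symbol

Repeatedly combine the two least-probable nodes; the expected code length is the sum of the merged weights.
merge 1/12 + 1/6 → 1/4
merge 1/4 + 1/3 → 7/12
merge 5/12 + 7/12 → 1
L = 1/4 + 7/12 + 1 = 11/6 ≈ 1.833 bits/symbol.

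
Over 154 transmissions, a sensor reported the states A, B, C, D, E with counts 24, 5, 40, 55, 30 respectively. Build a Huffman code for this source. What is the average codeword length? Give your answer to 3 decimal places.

2.188 bits/symbol

Probabilities are the counts divided by 154.
Repeatedly combine the two least-probable nodes; the expected code length is the sum of the merged weights.
merge 5/154 + 12/77 → 29/154
merge 29/154 + 15/77 → 59/154
merge 20/77 + 5/14 → 95/154
merge 59/154 + 95/154 → 1
L = 29/154 + 59/154 + 95/154 + 1 = 337/154 ≈ 2.188 bits/symbol.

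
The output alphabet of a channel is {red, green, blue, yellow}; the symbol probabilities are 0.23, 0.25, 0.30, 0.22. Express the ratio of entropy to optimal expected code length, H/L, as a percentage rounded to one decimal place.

99.5%

Entropy H = −Σ p log₂ p ≈ 1.9893 bits.
Huffman merges: 11/50+23/100→9/20; 1/4+3/10→11/20; 9/20+11/20→1. L = 2 ≈ 2.0000.
Efficiency = H/L = 1.9893/2.0000 = 99.5%.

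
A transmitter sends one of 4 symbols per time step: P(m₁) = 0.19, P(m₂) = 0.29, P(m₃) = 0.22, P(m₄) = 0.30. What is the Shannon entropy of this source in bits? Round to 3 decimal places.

H = −Σ pᵢ log₂ pᵢ.
−0.19·log₂(0.19) = 0.4552
−0.29·log₂(0.29) = 0.5179
−0.22·log₂(0.22) = 0.4806
−0.30·log₂(0.30) = 0.5211
Sum ≈ 1.9748 → 1.975 bits.

1.975 bits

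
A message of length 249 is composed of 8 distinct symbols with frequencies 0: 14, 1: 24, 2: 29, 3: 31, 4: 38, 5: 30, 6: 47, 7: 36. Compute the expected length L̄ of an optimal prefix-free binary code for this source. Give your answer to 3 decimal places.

Probabilities are the counts divided by 249.
Repeatedly combine the two least-probable nodes; the expected code length is the sum of the merged weights.
merge 14/249 + 8/83 → 38/249
merge 29/249 + 10/83 → 59/249
merge 31/249 + 12/83 → 67/249
merge 38/249 + 38/249 → 76/249
merge 47/249 + 59/249 → 106/249
merge 67/249 + 76/249 → 143/249
merge 106/249 + 143/249 → 1
L = 38/249 + 59/249 + 67/249 + 76/249 + 106/249 + 143/249 + 1 = 246/83 ≈ 2.964 bits/symbol.

2.964 bits/symbol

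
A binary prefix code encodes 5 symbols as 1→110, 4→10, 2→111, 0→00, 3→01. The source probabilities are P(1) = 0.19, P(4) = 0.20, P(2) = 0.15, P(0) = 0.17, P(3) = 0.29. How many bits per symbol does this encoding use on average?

L̄ = Σ pᵢ·ℓᵢ = 0.19·3 + 0.20·2 + 0.15·3 + 0.17·2 + 0.29·2 = 2.34 bits/symbol.

2.34 bits/symbol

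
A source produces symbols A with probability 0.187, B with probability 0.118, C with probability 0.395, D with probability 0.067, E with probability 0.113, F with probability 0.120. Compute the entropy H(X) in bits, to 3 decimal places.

2.329 bits

H = −Σ pᵢ log₂ pᵢ.
−0.187·log₂(0.187) = 0.4523
−0.118·log₂(0.118) = 0.3638
−0.395·log₂(0.395) = 0.5293
−0.067·log₂(0.067) = 0.2613
−0.113·log₂(0.113) = 0.3555
−0.120·log₂(0.120) = 0.3671
Sum ≈ 2.3293 → 2.329 bits.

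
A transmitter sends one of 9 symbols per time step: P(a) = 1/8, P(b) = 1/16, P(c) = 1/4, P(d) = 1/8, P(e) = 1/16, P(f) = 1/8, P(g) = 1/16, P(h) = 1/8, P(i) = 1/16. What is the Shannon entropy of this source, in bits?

3 bits

Each probability is a power of 1/2, so log₂(1/p) is an integer.
H = Σ p·log₂(1/p) = 1/8·3 + 1/16·4 + 1/4·2 + 1/8·3 + 1/16·4 + 1/8·3 + 1/16·4 + 1/8·3 + 1/16·4 = 3 bits.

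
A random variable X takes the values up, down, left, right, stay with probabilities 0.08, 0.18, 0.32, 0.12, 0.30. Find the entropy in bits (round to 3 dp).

H = −Σ pᵢ log₂ pᵢ.
−0.08·log₂(0.08) = 0.2915
−0.18·log₂(0.18) = 0.4453
−0.32·log₂(0.32) = 0.5260
−0.12·log₂(0.12) = 0.3671
−0.30·log₂(0.30) = 0.5211
Sum ≈ 2.1510 → 2.151 bits.

2.151 bits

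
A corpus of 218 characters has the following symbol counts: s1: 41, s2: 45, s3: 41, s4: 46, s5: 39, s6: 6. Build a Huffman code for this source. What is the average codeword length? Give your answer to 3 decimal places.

Probabilities are the counts divided by 218.
Repeatedly combine the two least-probable nodes; the expected code length is the sum of the merged weights.
merge 3/109 + 39/218 → 45/218
merge 41/218 + 41/218 → 41/109
merge 45/218 + 45/218 → 45/109
merge 23/109 + 41/109 → 64/109
merge 45/109 + 64/109 → 1
L = 45/218 + 41/109 + 45/109 + 64/109 + 1 = 563/218 ≈ 2.583 bits/symbol.

2.583 bits/symbol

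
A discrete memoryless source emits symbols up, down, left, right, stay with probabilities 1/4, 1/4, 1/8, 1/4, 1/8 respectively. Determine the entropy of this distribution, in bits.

2.25 bits

Each probability is a power of 1/2, so log₂(1/p) is an integer.
H = Σ p·log₂(1/p) = 1/4·2 + 1/4·2 + 1/8·3 + 1/4·2 + 1/8·3 = 2.25 bits.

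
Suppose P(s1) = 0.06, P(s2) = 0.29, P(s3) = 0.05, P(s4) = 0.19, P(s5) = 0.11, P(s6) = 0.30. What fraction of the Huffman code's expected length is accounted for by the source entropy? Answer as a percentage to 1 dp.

98.9%

Entropy H = −Σ p log₂ p ≈ 2.3041 bits.
Huffman merges: 1/20+3/50→11/100; 11/100+11/100→11/50; 19/100+11/50→41/100; 29/100+3/10→59/100; 41/100+59/100→1. L = 233/100 ≈ 2.3300.
Efficiency = H/L = 2.3041/2.3300 = 98.9%.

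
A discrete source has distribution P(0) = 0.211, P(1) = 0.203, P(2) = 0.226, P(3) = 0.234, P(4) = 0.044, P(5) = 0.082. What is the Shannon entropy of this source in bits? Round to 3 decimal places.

H = −Σ pᵢ log₂ pᵢ.
−0.211·log₂(0.211) = 0.4736
−0.203·log₂(0.203) = 0.4670
−0.226·log₂(0.226) = 0.4849
−0.234·log₂(0.234) = 0.4903
−0.044·log₂(0.044) = 0.1983
−0.082·log₂(0.082) = 0.2959
Sum ≈ 2.4100 → 2.410 bits.

2.410 bits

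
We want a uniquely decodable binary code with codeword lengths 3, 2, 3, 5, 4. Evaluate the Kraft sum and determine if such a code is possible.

With common denominator 2^5 = 32: Σ 2^(−ℓᵢ) = 4/32 + 8/32 + 4/32 + 1/32 + 2/32 = 19/32 = 0.59375.
Kraft's inequality requires Σ ≤ 1; here Σ = 0.59375 ≤ 1, so such a prefix code exists.

0.59375; yes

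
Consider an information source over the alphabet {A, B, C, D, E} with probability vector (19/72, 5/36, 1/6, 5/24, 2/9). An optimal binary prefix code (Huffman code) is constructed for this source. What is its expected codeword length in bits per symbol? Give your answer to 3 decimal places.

Repeatedly combine the two least-probable nodes; the expected code length is the sum of the merged weights.
merge 5/36 + 1/6 → 11/36
merge 5/24 + 2/9 → 31/72
merge 19/72 + 11/36 → 41/72
merge 31/72 + 41/72 → 1
L = 11/36 + 31/72 + 41/72 + 1 = 83/36 ≈ 2.306 bits/symbol.

2.306 bits/symbol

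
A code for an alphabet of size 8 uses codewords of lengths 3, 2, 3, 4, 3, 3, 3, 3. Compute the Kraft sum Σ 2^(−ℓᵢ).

1.0625

With common denominator 2^4 = 16: Σ 2^(−ℓᵢ) = 2/16 + 4/16 + 2/16 + 1/16 + 2/16 + 2/16 + 2/16 + 2/16 = 17/16 = 1.0625.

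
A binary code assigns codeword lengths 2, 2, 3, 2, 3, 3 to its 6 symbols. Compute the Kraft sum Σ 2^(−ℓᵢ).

1.125

With common denominator 2^3 = 8: Σ 2^(−ℓᵢ) = 2/8 + 2/8 + 1/8 + 2/8 + 1/8 + 1/8 = 9/8 = 1.125.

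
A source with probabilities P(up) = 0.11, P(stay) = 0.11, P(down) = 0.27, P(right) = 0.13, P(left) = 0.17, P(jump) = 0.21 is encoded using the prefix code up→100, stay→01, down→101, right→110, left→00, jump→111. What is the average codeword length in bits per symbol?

2.72 bits/symbol

L̄ = Σ pᵢ·ℓᵢ = 0.11·3 + 0.11·2 + 0.27·3 + 0.13·3 + 0.17·2 + 0.21·3 = 2.72 bits/symbol.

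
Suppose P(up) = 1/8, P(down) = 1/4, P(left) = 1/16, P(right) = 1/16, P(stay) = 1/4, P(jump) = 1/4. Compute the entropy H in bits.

2.375 bits

Each probability is a power of 1/2, so log₂(1/p) is an integer.
H = Σ p·log₂(1/p) = 1/8·3 + 1/4·2 + 1/16·4 + 1/16·4 + 1/4·2 + 1/4·2 = 2.375 bits.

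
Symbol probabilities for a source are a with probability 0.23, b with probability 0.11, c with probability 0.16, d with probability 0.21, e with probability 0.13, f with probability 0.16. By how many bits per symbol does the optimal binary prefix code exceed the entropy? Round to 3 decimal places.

0.021 bits

Entropy H = −Σ p log₂ p ≈ 2.5395 bits.
Huffman merges: 11/100+13/100→6/25; 4/25+4/25→8/25; 21/100+23/100→11/25; 6/25+8/25→14/25; 11/25+14/25→1. L = 64/25 ≈ 2.5600.
L − H = 2.5600 − 2.5395 = 0.021 bits.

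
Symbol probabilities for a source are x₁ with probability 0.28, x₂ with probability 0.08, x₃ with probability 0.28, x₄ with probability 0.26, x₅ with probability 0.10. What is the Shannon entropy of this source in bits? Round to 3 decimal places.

2.157 bits

H = −Σ pᵢ log₂ pᵢ.
−0.28·log₂(0.28) = 0.5142
−0.08·log₂(0.08) = 0.2915
−0.28·log₂(0.28) = 0.5142
−0.26·log₂(0.26) = 0.5053
−0.10·log₂(0.10) = 0.3322
Sum ≈ 2.1574 → 2.157 bits.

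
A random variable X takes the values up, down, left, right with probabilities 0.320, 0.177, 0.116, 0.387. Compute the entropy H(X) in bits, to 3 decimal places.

1.859 bits

H = −Σ pᵢ log₂ pᵢ.
−0.320·log₂(0.320) = 0.5260
−0.177·log₂(0.177) = 0.4422
−0.116·log₂(0.116) = 0.3605
−0.387·log₂(0.387) = 0.5300
Sum ≈ 1.8587 → 1.859 bits.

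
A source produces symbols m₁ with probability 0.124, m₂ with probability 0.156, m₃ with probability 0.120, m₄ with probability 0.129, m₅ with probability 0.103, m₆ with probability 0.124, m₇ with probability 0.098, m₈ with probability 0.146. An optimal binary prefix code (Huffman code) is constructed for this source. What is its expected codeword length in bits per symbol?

3 bits/symbol

Repeatedly combine the two least-probable nodes; the expected code length is the sum of the merged weights.
merge 49/500 + 103/1000 → 201/1000
merge 3/25 + 31/250 → 61/250
merge 31/250 + 129/1000 → 253/1000
merge 73/500 + 39/250 → 151/500
merge 201/1000 + 61/250 → 89/200
merge 253/1000 + 151/500 → 111/200
merge 89/200 + 111/200 → 1
L = 201/1000 + 61/250 + 253/1000 + 151/500 + 89/200 + 111/200 + 1 = 3 bits/symbol.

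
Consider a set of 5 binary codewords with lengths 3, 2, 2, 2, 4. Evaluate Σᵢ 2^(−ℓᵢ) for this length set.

With common denominator 2^4 = 16: Σ 2^(−ℓᵢ) = 2/16 + 4/16 + 4/16 + 4/16 + 1/16 = 15/16 = 0.9375.

0.9375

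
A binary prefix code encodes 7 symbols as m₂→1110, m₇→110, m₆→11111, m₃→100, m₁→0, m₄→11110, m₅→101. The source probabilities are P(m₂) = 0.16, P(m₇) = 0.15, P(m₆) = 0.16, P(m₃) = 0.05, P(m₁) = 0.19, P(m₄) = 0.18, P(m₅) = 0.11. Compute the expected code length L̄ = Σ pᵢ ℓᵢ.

L̄ = Σ pᵢ·ℓᵢ = 0.16·4 + 0.15·3 + 0.16·5 + 0.05·3 + 0.19·1 + 0.18·5 + 0.11·3 = 3.46 bits/symbol.

3.46 bits/symbol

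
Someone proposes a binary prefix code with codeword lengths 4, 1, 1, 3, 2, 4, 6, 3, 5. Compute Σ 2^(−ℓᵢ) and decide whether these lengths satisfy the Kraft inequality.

With common denominator 2^6 = 64: Σ 2^(−ℓᵢ) = 4/64 + 32/64 + 32/64 + 8/64 + 16/64 + 4/64 + 1/64 + 8/64 + 2/64 = 107/64 = 1.671875.
Kraft's inequality requires Σ ≤ 1; here Σ = 1.671875 > 1, so no such prefix code exists.

1.671875; no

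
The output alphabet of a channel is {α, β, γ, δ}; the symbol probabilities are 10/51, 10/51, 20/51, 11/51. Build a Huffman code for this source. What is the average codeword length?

Repeatedly combine the two least-probable nodes; the expected code length is the sum of the merged weights.
merge 10/51 + 10/51 → 20/51
merge 11/51 + 20/51 → 31/51
merge 20/51 + 31/51 → 1
L = 20/51 + 31/51 + 1 = 2 bits/symbol.

2 bits/symbol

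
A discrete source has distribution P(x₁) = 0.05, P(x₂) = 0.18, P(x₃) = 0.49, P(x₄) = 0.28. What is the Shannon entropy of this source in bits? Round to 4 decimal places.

H = −Σ pᵢ log₂ pᵢ.
−0.05·log₂(0.05) = 0.2161
−0.18·log₂(0.18) = 0.4453
−0.49·log₂(0.49) = 0.5043
−0.28·log₂(0.28) = 0.5142
Sum ≈ 1.6799 → 1.6799 bits.

1.6799 bits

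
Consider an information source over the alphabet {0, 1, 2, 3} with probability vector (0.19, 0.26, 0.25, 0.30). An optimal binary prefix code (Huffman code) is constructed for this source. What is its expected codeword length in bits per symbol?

2 bits/symbol

Repeatedly combine the two least-probable nodes; the expected code length is the sum of the merged weights.
merge 19/100 + 1/4 → 11/25
merge 13/50 + 3/10 → 14/25
merge 11/25 + 14/25 → 1
L = 11/25 + 14/25 + 1 = 2 bits/symbol.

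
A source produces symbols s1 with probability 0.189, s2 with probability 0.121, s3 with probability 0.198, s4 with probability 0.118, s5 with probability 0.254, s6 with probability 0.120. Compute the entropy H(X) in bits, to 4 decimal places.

H = −Σ pᵢ log₂ pᵢ.
−0.189·log₂(0.189) = 0.4543
−0.121·log₂(0.121) = 0.3687
−0.198·log₂(0.198) = 0.4626
−0.118·log₂(0.118) = 0.3638
−0.254·log₂(0.254) = 0.5022
−0.120·log₂(0.120) = 0.3671
Sum ≈ 2.5186 → 2.5186 bits.

2.5186 bits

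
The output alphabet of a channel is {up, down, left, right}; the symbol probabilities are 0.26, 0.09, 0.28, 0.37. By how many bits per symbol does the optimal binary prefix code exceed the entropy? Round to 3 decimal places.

0.117 bits

Entropy H = −Σ p log₂ p ≈ 1.8629 bits.
Huffman merges: 9/100+13/50→7/20; 7/25+7/20→63/100; 37/100+63/100→1. L = 99/50 ≈ 1.9800.
L − H = 1.9800 − 1.8629 = 0.117 bits.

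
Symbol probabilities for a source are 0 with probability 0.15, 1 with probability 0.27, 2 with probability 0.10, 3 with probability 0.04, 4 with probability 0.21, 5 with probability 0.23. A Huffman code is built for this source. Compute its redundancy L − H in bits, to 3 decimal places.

Entropy H = −Σ p log₂ p ≈ 2.3990 bits.
Huffman merges: 1/25+1/10→7/50; 7/50+3/20→29/100; 21/100+23/100→11/25; 27/100+29/100→14/25; 11/25+14/25→1. L = 243/100 ≈ 2.4300.
L − H = 2.4300 − 2.3990 = 0.031 bits.

0.031 bits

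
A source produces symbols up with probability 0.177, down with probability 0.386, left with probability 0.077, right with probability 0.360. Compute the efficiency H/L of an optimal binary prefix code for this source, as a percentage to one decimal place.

Entropy H = −Σ p log₂ p ≈ 1.7877 bits.
Huffman merges: 77/1000+177/1000→127/500; 127/500+9/25→307/500; 193/500+307/500→1. L = 467/250 ≈ 1.8680.
Efficiency = H/L = 1.7877/1.8680 = 95.7%.

95.7%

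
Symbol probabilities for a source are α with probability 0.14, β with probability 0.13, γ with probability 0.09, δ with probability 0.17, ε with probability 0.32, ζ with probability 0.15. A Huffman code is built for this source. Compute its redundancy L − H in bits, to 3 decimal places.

Entropy H = −Σ p log₂ p ≈ 2.4636 bits.
Huffman merges: 9/100+13/100→11/50; 7/50+3/20→29/100; 17/100+11/50→39/100; 29/100+8/25→61/100; 39/100+61/100→1. L = 251/100 ≈ 2.5100.
L − H = 2.5100 − 2.4636 = 0.046 bits.

0.046 bits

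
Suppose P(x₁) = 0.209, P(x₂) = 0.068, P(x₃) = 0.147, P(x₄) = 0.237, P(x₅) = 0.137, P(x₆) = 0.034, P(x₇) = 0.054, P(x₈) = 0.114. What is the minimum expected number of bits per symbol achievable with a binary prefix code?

Repeatedly combine the two least-probable nodes; the expected code length is the sum of the merged weights.
merge 17/500 + 27/500 → 11/125
merge 17/250 + 11/125 → 39/250
merge 57/500 + 137/1000 → 251/1000
merge 147/1000 + 39/250 → 303/1000
merge 209/1000 + 237/1000 → 223/500
merge 251/1000 + 303/1000 → 277/500
merge 223/500 + 277/500 → 1
L = 11/125 + 39/250 + 251/1000 + 303/1000 + 223/500 + 277/500 + 1 = 1399/500 = 2.798 bits/symbol.

2.798 bits/symbol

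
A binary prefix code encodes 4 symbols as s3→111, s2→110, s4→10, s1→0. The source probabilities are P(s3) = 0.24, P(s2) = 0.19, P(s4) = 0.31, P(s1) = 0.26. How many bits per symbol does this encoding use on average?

L̄ = Σ pᵢ·ℓᵢ = 0.24·3 + 0.19·3 + 0.31·2 + 0.26·1 = 2.17 bits/symbol.

2.17 bits/symbol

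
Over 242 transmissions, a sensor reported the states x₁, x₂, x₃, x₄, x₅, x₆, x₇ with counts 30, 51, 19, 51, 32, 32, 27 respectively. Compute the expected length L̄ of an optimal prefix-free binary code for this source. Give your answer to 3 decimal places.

Probabilities are the counts divided by 242.
Repeatedly combine the two least-probable nodes; the expected code length is the sum of the merged weights.
merge 19/242 + 27/242 → 23/121
merge 15/121 + 16/121 → 31/121
merge 16/121 + 23/121 → 39/121
merge 51/242 + 51/242 → 51/121
merge 31/121 + 39/121 → 70/121
merge 51/121 + 70/121 → 1
L = 23/121 + 31/121 + 39/121 + 51/121 + 70/121 + 1 = 335/121 ≈ 2.769 bits/symbol.

2.769 bits/symbol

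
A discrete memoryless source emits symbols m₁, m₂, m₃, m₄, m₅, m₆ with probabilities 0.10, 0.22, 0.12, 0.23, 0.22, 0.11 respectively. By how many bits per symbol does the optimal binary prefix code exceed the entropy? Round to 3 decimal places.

Entropy H = −Σ p log₂ p ≈ 2.4984 bits.
Huffman merges: 1/10+11/100→21/100; 3/25+21/100→33/100; 11/50+11/50→11/25; 23/100+33/100→14/25; 11/25+14/25→1. L = 127/50 ≈ 2.5400.
L − H = 2.5400 − 2.4984 = 0.042 bits.

0.042 bits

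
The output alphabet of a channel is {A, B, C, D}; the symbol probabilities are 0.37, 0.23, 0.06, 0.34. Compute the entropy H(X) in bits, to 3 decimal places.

1.791 bits

H = −Σ pᵢ log₂ pᵢ.
−0.37·log₂(0.37) = 0.5307
−0.23·log₂(0.23) = 0.4877
−0.06·log₂(0.06) = 0.2435
−0.34·log₂(0.34) = 0.5292
Sum ≈ 1.7911 → 1.791 bits.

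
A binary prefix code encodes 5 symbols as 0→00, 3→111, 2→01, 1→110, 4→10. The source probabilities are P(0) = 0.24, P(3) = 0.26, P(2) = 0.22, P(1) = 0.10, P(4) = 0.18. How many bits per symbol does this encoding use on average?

2.36 bits/symbol

L̄ = Σ pᵢ·ℓᵢ = 0.24·2 + 0.26·3 + 0.22·2 + 0.10·3 + 0.18·2 = 2.36 bits/symbol.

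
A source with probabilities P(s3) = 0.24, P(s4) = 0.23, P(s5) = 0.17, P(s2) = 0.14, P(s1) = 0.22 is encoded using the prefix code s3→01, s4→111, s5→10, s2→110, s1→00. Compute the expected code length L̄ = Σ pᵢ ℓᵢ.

2.37 bits/symbol

L̄ = Σ pᵢ·ℓᵢ = 0.24·2 + 0.23·3 + 0.17·2 + 0.14·3 + 0.22·2 = 2.37 bits/symbol.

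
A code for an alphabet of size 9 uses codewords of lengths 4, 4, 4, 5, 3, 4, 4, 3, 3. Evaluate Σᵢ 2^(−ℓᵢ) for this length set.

0.71875

With common denominator 2^5 = 32: Σ 2^(−ℓᵢ) = 2/32 + 2/32 + 2/32 + 1/32 + 4/32 + 2/32 + 2/32 + 4/32 + 4/32 = 23/32 = 0.71875.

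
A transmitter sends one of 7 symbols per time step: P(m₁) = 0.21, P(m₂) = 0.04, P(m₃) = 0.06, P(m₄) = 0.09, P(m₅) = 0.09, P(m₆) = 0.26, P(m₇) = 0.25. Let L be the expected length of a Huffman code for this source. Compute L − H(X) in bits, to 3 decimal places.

Entropy H = −Σ p log₂ p ≈ 2.5327 bits.
Huffman merges: 1/25+3/50→1/10; 9/100+9/100→9/50; 1/10+9/50→7/25; 21/100+1/4→23/50; 13/50+7/25→27/50; 23/50+27/50→1. L = 64/25 ≈ 2.5600.
L − H = 2.5600 − 2.5327 = 0.027 bits.

0.027 bits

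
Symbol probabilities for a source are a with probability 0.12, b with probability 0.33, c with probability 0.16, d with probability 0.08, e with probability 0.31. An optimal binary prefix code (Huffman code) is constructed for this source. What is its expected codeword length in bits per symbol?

Repeatedly combine the two least-probable nodes; the expected code length is the sum of the merged weights.
merge 2/25 + 3/25 → 1/5
merge 4/25 + 1/5 → 9/25
merge 31/100 + 33/100 → 16/25
merge 9/25 + 16/25 → 1
L = 1/5 + 9/25 + 16/25 + 1 = 11/5 = 2.2 bits/symbol.

2.2 bits/symbol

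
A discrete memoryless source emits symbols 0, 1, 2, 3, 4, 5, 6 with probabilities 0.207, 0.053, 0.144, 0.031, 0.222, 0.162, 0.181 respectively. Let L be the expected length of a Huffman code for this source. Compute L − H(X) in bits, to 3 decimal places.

Entropy H = −Σ p log₂ p ≈ 2.6067 bits.
Huffman merges: 31/1000+53/1000→21/250; 21/250+18/125→57/250; 81/500+181/1000→343/1000; 207/1000+111/500→429/1000; 57/250+343/1000→571/1000; 429/1000+571/1000→1. L = 531/200 ≈ 2.6550.
L − H = 2.6550 − 2.6067 = 0.048 bits.

0.048 bits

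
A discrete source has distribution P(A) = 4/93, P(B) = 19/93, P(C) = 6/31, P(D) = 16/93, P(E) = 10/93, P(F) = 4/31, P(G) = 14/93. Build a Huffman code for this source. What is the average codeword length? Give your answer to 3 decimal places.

Repeatedly combine the two least-probable nodes; the expected code length is the sum of the merged weights.
merge 4/93 + 10/93 → 14/93
merge 4/31 + 14/93 → 26/93
merge 14/93 + 16/93 → 10/31
merge 6/31 + 19/93 → 37/93
merge 26/93 + 10/31 → 56/93
merge 37/93 + 56/93 → 1
L = 14/93 + 26/93 + 10/31 + 37/93 + 56/93 + 1 = 256/93 ≈ 2.753 bits/symbol.

2.753 bits/symbol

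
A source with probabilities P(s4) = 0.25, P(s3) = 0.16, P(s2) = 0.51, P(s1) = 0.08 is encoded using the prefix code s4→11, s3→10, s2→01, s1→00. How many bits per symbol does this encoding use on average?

L̄ = Σ pᵢ·ℓᵢ = 0.25·2 + 0.16·2 + 0.51·2 + 0.08·2 = 2 bits/symbol.

2 bits/symbol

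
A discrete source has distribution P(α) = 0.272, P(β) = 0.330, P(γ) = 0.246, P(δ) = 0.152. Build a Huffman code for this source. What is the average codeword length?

2 bits/symbol

Repeatedly combine the two least-probable nodes; the expected code length is the sum of the merged weights.
merge 19/125 + 123/500 → 199/500
merge 34/125 + 33/100 → 301/500
merge 199/500 + 301/500 → 1
L = 199/500 + 301/500 + 1 = 2 bits/symbol.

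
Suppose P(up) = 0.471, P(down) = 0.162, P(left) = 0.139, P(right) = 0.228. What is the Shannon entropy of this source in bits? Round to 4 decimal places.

1.8190 bits

H = −Σ pᵢ log₂ pᵢ.
−0.471·log₂(0.471) = 0.5116
−0.162·log₂(0.162) = 0.4254
−0.139·log₂(0.139) = 0.3957
−0.228·log₂(0.228) = 0.4863
Sum ≈ 1.8190 → 1.8190 bits.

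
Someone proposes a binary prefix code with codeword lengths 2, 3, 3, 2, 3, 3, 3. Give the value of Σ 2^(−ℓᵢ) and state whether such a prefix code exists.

With common denominator 2^3 = 8: Σ 2^(−ℓᵢ) = 2/8 + 1/8 + 1/8 + 2/8 + 1/8 + 1/8 + 1/8 = 9/8 = 1.125.
Kraft's inequality requires Σ ≤ 1; here Σ = 1.125 > 1, so no such prefix code exists.

1.125; no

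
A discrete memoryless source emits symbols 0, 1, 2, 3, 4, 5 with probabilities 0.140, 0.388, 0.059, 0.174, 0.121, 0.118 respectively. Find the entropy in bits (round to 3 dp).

2.339 bits

H = −Σ pᵢ log₂ pᵢ.
−0.140·log₂(0.140) = 0.3971
−0.388·log₂(0.388) = 0.5300
−0.059·log₂(0.059) = 0.2409
−0.174·log₂(0.174) = 0.4390
−0.121·log₂(0.121) = 0.3687
−0.118·log₂(0.118) = 0.3638
Sum ≈ 2.3394 → 2.339 bits.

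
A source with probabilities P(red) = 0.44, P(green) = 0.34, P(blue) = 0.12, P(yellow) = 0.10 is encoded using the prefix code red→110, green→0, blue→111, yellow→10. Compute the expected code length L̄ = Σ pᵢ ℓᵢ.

L̄ = Σ pᵢ·ℓᵢ = 0.44·3 + 0.34·1 + 0.12·3 + 0.10·2 = 2.22 bits/symbol.

2.22 bits/symbol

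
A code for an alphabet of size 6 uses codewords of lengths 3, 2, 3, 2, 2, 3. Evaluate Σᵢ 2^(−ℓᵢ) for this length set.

1.125

With common denominator 2^3 = 8: Σ 2^(−ℓᵢ) = 1/8 + 2/8 + 1/8 + 2/8 + 2/8 + 1/8 = 9/8 = 1.125.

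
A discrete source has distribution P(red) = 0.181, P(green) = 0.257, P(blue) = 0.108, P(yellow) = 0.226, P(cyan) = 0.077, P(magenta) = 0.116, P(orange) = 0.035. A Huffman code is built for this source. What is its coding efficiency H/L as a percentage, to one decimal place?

98.8%

Entropy H = −Σ p log₂ p ≈ 2.5964 bits.
Huffman merges: 7/200+77/1000→14/125; 27/250+14/125→11/50; 29/250+181/1000→297/1000; 11/50+113/500→223/500; 257/1000+297/1000→277/500; 223/500+277/500→1. L = 2629/1000 ≈ 2.6290.
Efficiency = H/L = 2.5964/2.6290 = 98.8%.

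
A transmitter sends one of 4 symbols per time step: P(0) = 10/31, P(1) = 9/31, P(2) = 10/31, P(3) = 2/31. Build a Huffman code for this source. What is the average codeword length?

2 bits/symbol

Repeatedly combine the two least-probable nodes; the expected code length is the sum of the merged weights.
merge 2/31 + 9/31 → 11/31
merge 10/31 + 10/31 → 20/31
merge 11/31 + 20/31 → 1
L = 11/31 + 20/31 + 1 = 2 bits/symbol.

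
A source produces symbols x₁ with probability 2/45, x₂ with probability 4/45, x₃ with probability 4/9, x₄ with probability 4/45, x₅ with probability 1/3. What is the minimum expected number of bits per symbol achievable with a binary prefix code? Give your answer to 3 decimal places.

1.911 bits/symbol

Repeatedly combine the two least-probable nodes; the expected code length is the sum of the merged weights.
merge 2/45 + 4/45 → 2/15
merge 4/45 + 2/15 → 2/9
merge 2/9 + 1/3 → 5/9
merge 4/9 + 5/9 → 1
L = 2/15 + 2/9 + 5/9 + 1 = 86/45 ≈ 1.911 bits/symbol.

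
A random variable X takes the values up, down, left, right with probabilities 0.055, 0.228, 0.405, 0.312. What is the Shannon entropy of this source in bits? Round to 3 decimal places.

1.769 bits

H = −Σ pᵢ log₂ pᵢ.
−0.055·log₂(0.055) = 0.2301
−0.228·log₂(0.228) = 0.4863
−0.405·log₂(0.405) = 0.5281
−0.312·log₂(0.312) = 0.5243
Sum ≈ 1.7688 → 1.769 bits.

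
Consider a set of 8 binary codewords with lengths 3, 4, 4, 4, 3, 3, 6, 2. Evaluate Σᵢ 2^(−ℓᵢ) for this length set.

0.828125

With common denominator 2^6 = 64: Σ 2^(−ℓᵢ) = 8/64 + 4/64 + 4/64 + 4/64 + 8/64 + 8/64 + 1/64 + 16/64 = 53/64 = 0.828125.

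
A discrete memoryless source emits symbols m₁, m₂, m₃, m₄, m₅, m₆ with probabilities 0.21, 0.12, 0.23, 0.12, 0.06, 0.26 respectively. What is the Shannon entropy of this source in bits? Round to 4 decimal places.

2.4434 bits

H = −Σ pᵢ log₂ pᵢ.
−0.21·log₂(0.21) = 0.4728
−0.12·log₂(0.12) = 0.3671
−0.23·log₂(0.23) = 0.4877
−0.12·log₂(0.12) = 0.3671
−0.06·log₂(0.06) = 0.2435
−0.26·log₂(0.26) = 0.5053
Sum ≈ 2.4434 → 2.4434 bits.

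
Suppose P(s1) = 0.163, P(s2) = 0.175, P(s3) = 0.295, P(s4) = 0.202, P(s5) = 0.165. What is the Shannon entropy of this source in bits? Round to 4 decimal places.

2.2812 bits

H = −Σ pᵢ log₂ pᵢ.
−0.163·log₂(0.163) = 0.4266
−0.175·log₂(0.175) = 0.4401
−0.295·log₂(0.295) = 0.5196
−0.202·log₂(0.202) = 0.4661
−0.165·log₂(0.165) = 0.4289
Sum ≈ 2.2812 → 2.2812 bits.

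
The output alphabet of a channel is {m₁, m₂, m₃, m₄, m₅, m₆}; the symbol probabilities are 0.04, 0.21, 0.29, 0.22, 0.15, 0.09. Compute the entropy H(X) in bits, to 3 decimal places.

2.380 bits

H = −Σ pᵢ log₂ pᵢ.
−0.04·log₂(0.04) = 0.1858
−0.21·log₂(0.21) = 0.4728
−0.29·log₂(0.29) = 0.5179
−0.22·log₂(0.22) = 0.4806
−0.15·log₂(0.15) = 0.4105
−0.09·log₂(0.09) = 0.3127
Sum ≈ 2.3803 → 2.380 bits.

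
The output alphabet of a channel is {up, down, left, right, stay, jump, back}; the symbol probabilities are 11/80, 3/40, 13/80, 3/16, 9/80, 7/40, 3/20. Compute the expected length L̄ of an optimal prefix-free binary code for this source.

2.8125 bits/symbol

Repeatedly combine the two least-probable nodes; the expected code length is the sum of the merged weights.
merge 3/40 + 9/80 → 3/16
merge 11/80 + 3/20 → 23/80
merge 13/80 + 7/40 → 27/80
merge 3/16 + 3/16 → 3/8
merge 23/80 + 27/80 → 5/8
merge 3/8 + 5/8 → 1
L = 3/16 + 23/80 + 27/80 + 3/8 + 5/8 + 1 = 45/16 = 2.8125 bits/symbol.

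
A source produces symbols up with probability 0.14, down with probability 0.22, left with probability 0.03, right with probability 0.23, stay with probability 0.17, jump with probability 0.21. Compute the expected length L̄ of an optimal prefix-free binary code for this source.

Repeatedly combine the two least-probable nodes; the expected code length is the sum of the merged weights.
merge 3/100 + 7/50 → 17/100
merge 17/100 + 17/100 → 17/50
merge 21/100 + 11/50 → 43/100
merge 23/100 + 17/50 → 57/100
merge 43/100 + 57/100 → 1
L = 17/100 + 17/50 + 43/100 + 57/100 + 1 = 251/100 = 2.51 bits/symbol.

2.51 bits/symbol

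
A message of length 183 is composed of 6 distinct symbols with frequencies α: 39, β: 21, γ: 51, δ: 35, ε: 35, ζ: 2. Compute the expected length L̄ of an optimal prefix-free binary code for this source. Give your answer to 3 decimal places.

Probabilities are the counts divided by 183.
Repeatedly combine the two least-probable nodes; the expected code length is the sum of the merged weights.
merge 2/183 + 7/61 → 23/183
merge 23/183 + 35/183 → 58/183
merge 35/183 + 13/61 → 74/183
merge 17/61 + 58/183 → 109/183
merge 74/183 + 109/183 → 1
L = 23/183 + 58/183 + 74/183 + 109/183 + 1 = 149/61 ≈ 2.443 bits/symbol.

2.443 bits/symbol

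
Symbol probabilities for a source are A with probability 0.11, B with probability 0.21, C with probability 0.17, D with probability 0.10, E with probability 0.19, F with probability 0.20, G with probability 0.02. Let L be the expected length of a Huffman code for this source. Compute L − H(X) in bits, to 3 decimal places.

0.088 bits

Entropy H = −Σ p log₂ p ≈ 2.6224 bits.
Huffman merges: 1/50+1/10→3/25; 11/100+3/25→23/100; 17/100+19/100→9/25; 1/5+21/100→41/100; 23/100+9/25→59/100; 41/100+59/100→1. L = 271/100 ≈ 2.7100.
L − H = 2.7100 − 2.6224 = 0.088 bits.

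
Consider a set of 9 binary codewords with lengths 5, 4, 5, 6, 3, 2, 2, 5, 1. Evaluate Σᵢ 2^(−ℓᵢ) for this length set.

1.296875

With common denominator 2^6 = 64: Σ 2^(−ℓᵢ) = 2/64 + 4/64 + 2/64 + 1/64 + 8/64 + 16/64 + 16/64 + 2/64 + 32/64 = 83/64 = 1.296875.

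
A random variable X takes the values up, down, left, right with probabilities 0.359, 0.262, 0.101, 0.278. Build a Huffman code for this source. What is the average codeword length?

2 bits/symbol

Repeatedly combine the two least-probable nodes; the expected code length is the sum of the merged weights.
merge 101/1000 + 131/500 → 363/1000
merge 139/500 + 359/1000 → 637/1000
merge 363/1000 + 637/1000 → 1
L = 363/1000 + 637/1000 + 1 = 2 bits/symbol.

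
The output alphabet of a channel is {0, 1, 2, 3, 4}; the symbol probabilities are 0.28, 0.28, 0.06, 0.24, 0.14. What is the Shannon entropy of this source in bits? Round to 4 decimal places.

H = −Σ pᵢ log₂ pᵢ.
−0.28·log₂(0.28) = 0.5142
−0.28·log₂(0.28) = 0.5142
−0.06·log₂(0.06) = 0.2435
−0.24·log₂(0.24) = 0.4941
−0.14·log₂(0.14) = 0.3971
Sum ≈ 2.1632 → 2.1632 bits.

2.1632 bits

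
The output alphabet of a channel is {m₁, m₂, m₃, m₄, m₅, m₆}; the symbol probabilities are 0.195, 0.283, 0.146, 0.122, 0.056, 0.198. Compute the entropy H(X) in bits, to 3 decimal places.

H = −Σ pᵢ log₂ pᵢ.
−0.195·log₂(0.195) = 0.4599
−0.283·log₂(0.283) = 0.5154
−0.146·log₂(0.146) = 0.4053
−0.122·log₂(0.122) = 0.3703
−0.056·log₂(0.056) = 0.2329
−0.198·log₂(0.198) = 0.4626
Sum ≈ 2.4463 → 2.446 bits.

2.446 bits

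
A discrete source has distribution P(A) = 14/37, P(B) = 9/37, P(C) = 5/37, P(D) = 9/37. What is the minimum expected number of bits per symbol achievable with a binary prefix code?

2 bits/symbol

Repeatedly combine the two least-probable nodes; the expected code length is the sum of the merged weights.
merge 5/37 + 9/37 → 14/37
merge 9/37 + 14/37 → 23/37
merge 14/37 + 23/37 → 1
L = 14/37 + 23/37 + 1 = 2 bits/symbol.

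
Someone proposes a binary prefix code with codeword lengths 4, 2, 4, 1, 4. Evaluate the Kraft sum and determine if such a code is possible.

With common denominator 2^4 = 16: Σ 2^(−ℓᵢ) = 1/16 + 4/16 + 1/16 + 8/16 + 1/16 = 15/16 = 0.9375.
Kraft's inequality requires Σ ≤ 1; here Σ = 0.9375 ≤ 1, so such a prefix code exists.

0.9375; yes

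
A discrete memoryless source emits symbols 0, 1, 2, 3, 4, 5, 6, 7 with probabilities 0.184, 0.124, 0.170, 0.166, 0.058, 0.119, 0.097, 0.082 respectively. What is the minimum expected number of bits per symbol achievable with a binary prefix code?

Repeatedly combine the two least-probable nodes; the expected code length is the sum of the merged weights.
merge 29/500 + 41/500 → 7/50
merge 97/1000 + 119/1000 → 27/125
merge 31/250 + 7/50 → 33/125
merge 83/500 + 17/100 → 42/125
merge 23/125 + 27/125 → 2/5
merge 33/125 + 42/125 → 3/5
merge 2/5 + 3/5 → 1
L = 7/50 + 27/125 + 33/125 + 42/125 + 2/5 + 3/5 + 1 = 739/250 = 2.956 bits/symbol.

2.956 bits/symbol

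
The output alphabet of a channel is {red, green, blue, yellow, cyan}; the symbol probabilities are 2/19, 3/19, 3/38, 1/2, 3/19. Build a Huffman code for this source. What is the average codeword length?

Repeatedly combine the two least-probable nodes; the expected code length is the sum of the merged weights.
merge 3/38 + 2/19 → 7/38
merge 3/19 + 3/19 → 6/19
merge 7/38 + 6/19 → 1/2
merge 1/2 + 1/2 → 1
L = 7/38 + 6/19 + 1/2 + 1 = 2 bits/symbol.

2 bits/symbol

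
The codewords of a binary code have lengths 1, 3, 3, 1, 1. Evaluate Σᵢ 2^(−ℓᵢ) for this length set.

With common denominator 2^3 = 8: Σ 2^(−ℓᵢ) = 4/8 + 1/8 + 1/8 + 4/8 + 4/8 = 14/8 = 1.75.

1.75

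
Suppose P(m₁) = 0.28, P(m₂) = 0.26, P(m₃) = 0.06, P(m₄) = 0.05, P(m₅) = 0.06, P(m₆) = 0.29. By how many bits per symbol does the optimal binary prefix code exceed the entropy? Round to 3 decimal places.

Entropy H = −Σ p log₂ p ≈ 2.2406 bits.
Huffman merges: 1/20+3/50→11/100; 3/50+11/100→17/100; 17/100+13/50→43/100; 7/25+29/100→57/100; 43/100+57/100→1. L = 57/25 ≈ 2.2800.
L − H = 2.2800 − 2.2406 = 0.039 bits.

0.039 bits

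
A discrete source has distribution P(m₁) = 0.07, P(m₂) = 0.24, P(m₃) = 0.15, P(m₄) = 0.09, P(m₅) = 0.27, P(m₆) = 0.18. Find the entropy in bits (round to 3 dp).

2.441 bits

H = −Σ pᵢ log₂ pᵢ.
−0.07·log₂(0.07) = 0.2686
−0.24·log₂(0.24) = 0.4941
−0.15·log₂(0.15) = 0.4105
−0.09·log₂(0.09) = 0.3127
−0.27·log₂(0.27) = 0.5100
−0.18·log₂(0.18) = 0.4453
Sum ≈ 2.4412 → 2.441 bits.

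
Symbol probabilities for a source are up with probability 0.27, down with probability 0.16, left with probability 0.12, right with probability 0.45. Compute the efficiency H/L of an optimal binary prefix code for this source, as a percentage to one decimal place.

99.4%

Entropy H = −Σ p log₂ p ≈ 1.8185 bits.
Huffman merges: 3/25+4/25→7/25; 27/100+7/25→11/20; 9/20+11/20→1. L = 183/100 ≈ 1.8300.
Efficiency = H/L = 1.8185/1.8300 = 99.4%.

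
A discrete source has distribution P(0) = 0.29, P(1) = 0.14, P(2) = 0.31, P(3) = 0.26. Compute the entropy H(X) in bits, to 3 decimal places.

1.944 bits

H = −Σ pᵢ log₂ pᵢ.
−0.29·log₂(0.29) = 0.5179
−0.14·log₂(0.14) = 0.3971
−0.31·log₂(0.31) = 0.5238
−0.26·log₂(0.26) = 0.5053
Sum ≈ 1.9441 → 1.944 bits.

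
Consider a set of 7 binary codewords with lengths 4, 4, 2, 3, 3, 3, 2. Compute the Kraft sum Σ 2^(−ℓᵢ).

With common denominator 2^4 = 16: Σ 2^(−ℓᵢ) = 1/16 + 1/16 + 4/16 + 2/16 + 2/16 + 2/16 + 4/16 = 16/16 = 1.

1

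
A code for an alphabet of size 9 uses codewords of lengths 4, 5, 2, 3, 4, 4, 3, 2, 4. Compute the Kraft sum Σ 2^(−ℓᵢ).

1.03125

With common denominator 2^5 = 32: Σ 2^(−ℓᵢ) = 2/32 + 1/32 + 8/32 + 4/32 + 2/32 + 2/32 + 4/32 + 8/32 + 2/32 = 33/32 = 1.03125.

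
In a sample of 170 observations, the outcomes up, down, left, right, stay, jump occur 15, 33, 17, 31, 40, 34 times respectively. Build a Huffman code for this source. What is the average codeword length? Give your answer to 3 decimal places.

2.559 bits/symbol

Probabilities are the counts divided by 170.
Repeatedly combine the two least-probable nodes; the expected code length is the sum of the merged weights.
merge 3/34 + 1/10 → 16/85
merge 31/170 + 16/85 → 63/170
merge 33/170 + 1/5 → 67/170
merge 4/17 + 63/170 → 103/170
merge 67/170 + 103/170 → 1
L = 16/85 + 63/170 + 67/170 + 103/170 + 1 = 87/34 ≈ 2.559 bits/symbol.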